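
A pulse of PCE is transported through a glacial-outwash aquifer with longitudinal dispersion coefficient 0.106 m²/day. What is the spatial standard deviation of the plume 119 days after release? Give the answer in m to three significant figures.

5.02 m

Dispersive spreading gives a Gaussian with σ² = 2Dt; advection only shifts the center.
σ = √(2 × 0.106 × 119) = 5.02 m.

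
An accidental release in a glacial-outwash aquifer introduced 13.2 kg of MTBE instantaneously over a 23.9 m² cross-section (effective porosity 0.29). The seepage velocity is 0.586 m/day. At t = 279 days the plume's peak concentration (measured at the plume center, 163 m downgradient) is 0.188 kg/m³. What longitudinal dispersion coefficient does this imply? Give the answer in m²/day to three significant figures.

At the plume center C_max = M/(n_e·A·√(4πDt)), so D = M²/(4πt·(n_e·A·C_max)²).
n_e·A·C_max = 0.29 × 23.9 × 0.188 = 1.303 kg/m.
D = 13.2²/(4π × 279 × 1.303²) = 0.0293 m²/day.

0.0293 m²/day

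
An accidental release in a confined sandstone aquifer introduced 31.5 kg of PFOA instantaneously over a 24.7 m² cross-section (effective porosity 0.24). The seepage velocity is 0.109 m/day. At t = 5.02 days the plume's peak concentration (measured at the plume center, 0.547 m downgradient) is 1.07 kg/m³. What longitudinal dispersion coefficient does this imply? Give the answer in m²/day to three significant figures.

At the plume center C_max = M/(n_e·A·√(4πDt)), so D = M²/(4πt·(n_e·A·C_max)²).
n_e·A·C_max = 0.24 × 24.7 × 1.07 = 6.343 kg/m.
D = 31.5²/(4π × 5.02 × 6.343²) = 0.391 m²/day.

0.391 m²/day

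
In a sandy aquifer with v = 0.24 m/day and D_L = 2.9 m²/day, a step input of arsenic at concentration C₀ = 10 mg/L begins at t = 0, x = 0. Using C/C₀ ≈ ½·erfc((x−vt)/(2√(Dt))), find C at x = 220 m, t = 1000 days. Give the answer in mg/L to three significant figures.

For a continuous step input, C/C₀ ≈ ½·erfc((x−vt)/(2√(Dt))).
vt = 0.24 × 1000 = 240 m and 2√(Dt) = 2√(2.9 × 1000) = 107.7 m.
Argument (x−vt)/(2√(Dt)) = (220 − 240)/107.7 = -0.1857; ½·erfc(-0.1857) = 0.6036.
C = 10 × 0.6036 = 6.04 mg/L.

6.04 mg/L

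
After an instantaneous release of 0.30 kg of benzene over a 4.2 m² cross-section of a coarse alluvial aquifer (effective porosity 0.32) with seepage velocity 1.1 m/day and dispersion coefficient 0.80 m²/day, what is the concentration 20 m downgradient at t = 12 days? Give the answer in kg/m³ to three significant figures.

For an instantaneous plane source, C(x,t) = M/(n_e·A·√(4πDt)) · exp(−(x−vt)²/(4Dt)), with n_e·A the pore (flow) area.
Plume center vt = 1.1 × 12 = 13.2 m, so the well at 20 m is 6.8 m downgradient of the peak.
√(4πDt) = 10.98 m, giving peak height M/(n_e·A·√(4πDt)) = 0.30/(0.32 × 4.2 × 10.98) = 0.02033 kg/m³.
(x−vt)²/(4Dt) = (6.8)²/(4 × 0.80 × 12) = 1.204; exp(−1.204) = 0.3000.
C = 0.02033 × 0.3000 = 0.00610 kg/m³.

0.00610 kg/m³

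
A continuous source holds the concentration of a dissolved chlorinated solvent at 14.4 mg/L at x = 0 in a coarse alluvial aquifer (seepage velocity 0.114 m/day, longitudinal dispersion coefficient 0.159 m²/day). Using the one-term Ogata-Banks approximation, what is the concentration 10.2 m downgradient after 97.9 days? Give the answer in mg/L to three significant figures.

8.18 mg/L

For a continuous step input, C/C₀ ≈ ½·erfc((x−vt)/(2√(Dt))).
vt = 0.114 × 97.9 = 11.1606 m and 2√(Dt) = 2√(0.159 × 97.9) = 7.891 m.
Argument (x−vt)/(2√(Dt)) = (10.2 − 11.1606)/7.891 = -0.1217; ½·erfc(-0.1217) = 0.5683.
C = 14.4 × 0.5683 = 8.18 mg/L.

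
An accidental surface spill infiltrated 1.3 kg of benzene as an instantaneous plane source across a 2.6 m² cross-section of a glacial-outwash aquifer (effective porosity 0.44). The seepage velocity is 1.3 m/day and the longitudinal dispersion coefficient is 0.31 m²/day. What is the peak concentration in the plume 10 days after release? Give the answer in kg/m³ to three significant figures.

0.182 kg/m³

The peak of an instantaneous 1D plume sits at x = vt; there the Gaussian factor is 1 and C_max = M/(n_e·A·√(4πDt)), where n_e·A is the pore area the mass is dissolved in.
√(4πDt) = √(4π × 0.31 × 10) = 6.241 m, so C_max = 1.3/(0.44 × 2.6 × 6.241) = 0.182 kg/m³.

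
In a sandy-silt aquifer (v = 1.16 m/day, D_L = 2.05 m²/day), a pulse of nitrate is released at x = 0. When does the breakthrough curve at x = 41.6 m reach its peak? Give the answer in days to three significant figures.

34.4 days

For the 1D instantaneous-source solution, setting ∂C/∂t = 0 at fixed x gives v²t² + 2Dt − x² = 0, so t = (√(D² + v²x²) − D)/v².
√(D² + v²x²) = √(2.05² + 1.16² × 41.6²) = 48.30; v² = 1.3456.
t = (48.30 − 2.05)/1.3456 = 34.4 days (vs. the pure-advection estimate x/v = 35.9 d).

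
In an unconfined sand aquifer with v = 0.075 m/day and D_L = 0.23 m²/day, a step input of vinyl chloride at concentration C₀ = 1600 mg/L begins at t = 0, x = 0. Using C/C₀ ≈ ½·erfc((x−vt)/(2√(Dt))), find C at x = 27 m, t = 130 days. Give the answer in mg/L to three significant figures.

20.6 mg/L

For a continuous step input, C/C₀ ≈ ½·erfc((x−vt)/(2√(Dt))).
vt = 0.075 × 130 = 9.75 m and 2√(Dt) = 2√(0.23 × 130) = 10.94 m.
Argument (x−vt)/(2√(Dt)) = (27 − 9.75)/10.94 = 1.577; ½·erfc(1.577) = 0.01287.
C = 1600 × 0.01287 = 20.6 mg/L.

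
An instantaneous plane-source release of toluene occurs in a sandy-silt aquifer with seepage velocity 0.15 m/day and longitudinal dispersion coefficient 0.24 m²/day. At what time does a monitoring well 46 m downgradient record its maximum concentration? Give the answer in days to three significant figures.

296 days

For the 1D instantaneous-source solution, setting ∂C/∂t = 0 at fixed x gives v²t² + 2Dt − x² = 0, so t = (√(D² + v²x²) − D)/v².
√(D² + v²x²) = √(0.24² + 0.15² × 46²) = 6.904; v² = 0.0225.
t = (6.904 − 0.24)/0.0225 = 296 days (vs. the pure-advection estimate x/v = 307 d).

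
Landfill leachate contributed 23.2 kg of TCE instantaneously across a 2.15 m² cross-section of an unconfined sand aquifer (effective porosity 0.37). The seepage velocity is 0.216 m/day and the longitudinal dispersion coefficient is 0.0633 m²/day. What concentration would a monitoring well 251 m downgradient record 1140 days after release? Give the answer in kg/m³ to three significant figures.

For an instantaneous plane source, C(x,t) = M/(n_e·A·√(4πDt)) · exp(−(x−vt)²/(4Dt)), with n_e·A the pore (flow) area.
Plume center vt = 0.216 × 1140 = 246.24 m, so the well at 251 m is 4.76 m downgradient of the peak.
√(4πDt) = 30.11 m, giving peak height M/(n_e·A·√(4πDt)) = 23.2/(0.37 × 2.15 × 30.11) = 0.9686 kg/m³.
(x−vt)²/(4Dt) = (4.76)²/(4 × 0.0633 × 1140) = 0.07850; exp(−0.07850) = 0.9245.
C = 0.9686 × 0.9245 = 0.895 kg/m³.

0.895 kg/m³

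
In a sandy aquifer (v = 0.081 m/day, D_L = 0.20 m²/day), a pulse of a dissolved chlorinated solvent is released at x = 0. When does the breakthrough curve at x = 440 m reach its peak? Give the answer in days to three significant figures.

For the 1D instantaneous-source solution, setting ∂C/∂t = 0 at fixed x gives v²t² + 2Dt − x² = 0, so t = (√(D² + v²x²) − D)/v².
√(D² + v²x²) = √(0.20² + 0.081² × 440²) = 35.64; v² = 0.006561.
t = (35.64 − 0.20)/0.006561 = 5400 days (vs. the pure-advection estimate x/v = 5430 d).

5400 days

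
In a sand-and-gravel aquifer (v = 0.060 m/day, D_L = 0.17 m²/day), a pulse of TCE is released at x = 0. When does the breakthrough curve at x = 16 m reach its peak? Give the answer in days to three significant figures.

For the 1D instantaneous-source solution, setting ∂C/∂t = 0 at fixed x gives v²t² + 2Dt − x² = 0, so t = (√(D² + v²x²) − D)/v².
√(D² + v²x²) = √(0.17² + 0.060² × 16²) = 0.9749; v² = 0.0036.
t = (0.9749 − 0.17)/0.0036 = 224 days (vs. the pure-advection estimate x/v = 267 d).

224 days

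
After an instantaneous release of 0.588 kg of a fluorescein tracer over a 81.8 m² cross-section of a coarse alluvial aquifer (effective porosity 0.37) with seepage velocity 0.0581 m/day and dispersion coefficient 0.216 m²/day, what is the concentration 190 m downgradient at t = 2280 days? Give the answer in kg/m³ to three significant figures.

For an instantaneous plane source, C(x,t) = M/(n_e·A·√(4πDt)) · exp(−(x−vt)²/(4Dt)), with n_e·A the pore (flow) area.
Plume center vt = 0.0581 × 2280 = 132.468 m, so the well at 190 m is 57.532 m downgradient of the peak.
√(4πDt) = 78.67 m, giving peak height M/(n_e·A·√(4πDt)) = 0.588/(0.37 × 81.8 × 78.67) = 0.0002470 kg/m³.
(x−vt)²/(4Dt) = (57.532)²/(4 × 0.216 × 2280) = 1.680; exp(−1.680) = 0.1864.
C = 0.0002470 × 0.1864 = 4.60e-05 kg/m³.

4.60e-05 kg/m³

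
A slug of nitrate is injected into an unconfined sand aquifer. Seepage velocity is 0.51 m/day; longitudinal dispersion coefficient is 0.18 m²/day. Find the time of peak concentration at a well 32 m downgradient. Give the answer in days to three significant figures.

62.1 days

For the 1D instantaneous-source solution, setting ∂C/∂t = 0 at fixed x gives v²t² + 2Dt − x² = 0, so t = (√(D² + v²x²) − D)/v².
√(D² + v²x²) = √(0.18² + 0.51² × 32²) = 16.32; v² = 0.2601.
t = (16.32 − 0.18)/0.2601 = 62.1 days (vs. the pure-advection estimate x/v = 62.7 d).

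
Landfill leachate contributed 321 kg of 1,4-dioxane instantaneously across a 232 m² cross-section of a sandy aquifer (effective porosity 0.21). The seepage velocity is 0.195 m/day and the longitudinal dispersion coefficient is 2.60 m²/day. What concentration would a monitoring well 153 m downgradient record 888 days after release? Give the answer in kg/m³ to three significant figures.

For an instantaneous plane source, C(x,t) = M/(n_e·A·√(4πDt)) · exp(−(x−vt)²/(4Dt)), with n_e·A the pore (flow) area.
Plume center vt = 0.195 × 888 = 173.16 m, so the well at 153 m is 20.16 m upgradient of the peak.
√(4πDt) = 170.3 m, giving peak height M/(n_e·A·√(4πDt)) = 321/(0.21 × 232 × 170.3) = 0.03869 kg/m³.
(x−vt)²/(4Dt) = (-20.16)²/(4 × 2.60 × 888) = 0.04401; exp(−0.04401) = 0.9569.
C = 0.03869 × 0.9569 = 0.0370 kg/m³.

0.0370 kg/m³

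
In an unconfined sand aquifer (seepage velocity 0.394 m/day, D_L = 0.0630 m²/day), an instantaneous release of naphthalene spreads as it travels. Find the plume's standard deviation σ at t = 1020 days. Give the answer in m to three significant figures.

11.3 m

Dispersive spreading gives a Gaussian with σ² = 2Dt; advection only shifts the center.
σ = √(2 × 0.0630 × 1020) = 11.3 m.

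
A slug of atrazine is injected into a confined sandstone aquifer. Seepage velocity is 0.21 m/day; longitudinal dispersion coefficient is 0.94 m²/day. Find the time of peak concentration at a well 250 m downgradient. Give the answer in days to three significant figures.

1170 days

For the 1D instantaneous-source solution, setting ∂C/∂t = 0 at fixed x gives v²t² + 2Dt − x² = 0, so t = (√(D² + v²x²) − D)/v².
√(D² + v²x²) = √(0.94² + 0.21² × 250²) = 52.51; v² = 0.0441.
t = (52.51 − 0.94)/0.0441 = 1170 days (vs. the pure-advection estimate x/v = 1190 d).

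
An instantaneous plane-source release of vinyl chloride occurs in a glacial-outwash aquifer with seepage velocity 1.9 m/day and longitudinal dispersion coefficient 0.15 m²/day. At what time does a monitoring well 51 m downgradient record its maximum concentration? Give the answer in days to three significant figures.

For the 1D instantaneous-source solution, setting ∂C/∂t = 0 at fixed x gives v²t² + 2Dt − x² = 0, so t = (√(D² + v²x²) − D)/v².
√(D² + v²x²) = √(0.15² + 1.9² × 51²) = 96.90; v² = 3.61.
t = (96.90 − 0.15)/3.61 = 26.8 days (vs. the pure-advection estimate x/v = 26.8 d).

26.8 days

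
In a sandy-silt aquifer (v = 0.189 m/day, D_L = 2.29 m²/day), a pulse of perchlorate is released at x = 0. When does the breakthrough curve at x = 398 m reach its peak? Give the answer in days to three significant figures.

For the 1D instantaneous-source solution, setting ∂C/∂t = 0 at fixed x gives v²t² + 2Dt − x² = 0, so t = (√(D² + v²x²) − D)/v².
√(D² + v²x²) = √(2.29² + 0.189² × 398²) = 75.26; v² = 0.035721.
t = (75.26 − 2.29)/0.035721 = 2040 days (vs. the pure-advection estimate x/v = 2110 d).

2040 days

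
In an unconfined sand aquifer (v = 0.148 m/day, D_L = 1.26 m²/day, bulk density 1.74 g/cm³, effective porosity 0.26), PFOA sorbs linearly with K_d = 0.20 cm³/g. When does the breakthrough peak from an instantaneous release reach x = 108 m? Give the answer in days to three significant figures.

Retardation factor R = 1 + ρ_b·K_d/n = 1 + 1.74 × 0.20/0.26 = 2.338.
Sorption retards both mechanisms: v_R = v/R = 0.06330 m/day, D_R = D/R = 0.5389 m²/day.
Peak time from v_R²t² + 2D_R t − x² = 0: t = (√(D_R² + v_R²x²) − D_R)/v_R².
√(D_R² + v_R²x²) = √(0.5389² + 0.06330² × 108²) = 6.858; v_R² = 0.004007.
t = (6.858 − 0.5389)/0.004007 = 1580 days.

1580 days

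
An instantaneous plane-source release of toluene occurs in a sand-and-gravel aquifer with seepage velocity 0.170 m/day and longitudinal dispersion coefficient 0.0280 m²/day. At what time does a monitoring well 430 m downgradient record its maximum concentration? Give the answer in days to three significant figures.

For the 1D instantaneous-source solution, setting ∂C/∂t = 0 at fixed x gives v²t² + 2Dt − x² = 0, so t = (√(D² + v²x²) − D)/v².
√(D² + v²x²) = √(0.0280² + 0.170² × 430²) = 73.10; v² = 0.0289.
t = (73.10 − 0.0280)/0.0289 = 2530 days (vs. the pure-advection estimate x/v = 2530 d).

2530 days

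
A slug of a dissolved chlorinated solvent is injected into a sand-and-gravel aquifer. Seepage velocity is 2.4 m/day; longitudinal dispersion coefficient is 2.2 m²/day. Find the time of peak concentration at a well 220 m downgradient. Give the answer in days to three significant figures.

For the 1D instantaneous-source solution, setting ∂C/∂t = 0 at fixed x gives v²t² + 2Dt − x² = 0, so t = (√(D² + v²x²) − D)/v².
√(D² + v²x²) = √(2.2² + 2.4² × 220²) = 528.0; v² = 5.76.
t = (528.0 − 2.2)/5.76 = 91.3 days (vs. the pure-advection estimate x/v = 91.7 d).

91.3 days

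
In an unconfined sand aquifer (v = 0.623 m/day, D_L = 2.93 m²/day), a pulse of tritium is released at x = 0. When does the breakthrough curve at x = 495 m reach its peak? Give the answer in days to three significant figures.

For the 1D instantaneous-source solution, setting ∂C/∂t = 0 at fixed x gives v²t² + 2Dt − x² = 0, so t = (√(D² + v²x²) − D)/v².
√(D² + v²x²) = √(2.93² + 0.623² × 495²) = 308.4; v² = 0.388129.
t = (308.4 − 2.93)/0.388129 = 787 days (vs. the pure-advection estimate x/v = 795 d).

787 days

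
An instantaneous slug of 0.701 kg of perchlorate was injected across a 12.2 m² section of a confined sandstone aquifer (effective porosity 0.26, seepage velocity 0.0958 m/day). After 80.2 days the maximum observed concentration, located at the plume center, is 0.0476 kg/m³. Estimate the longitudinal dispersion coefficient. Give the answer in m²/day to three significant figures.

0.0214 m²/day

At the plume center C_max = M/(n_e·A·√(4πDt)), so D = M²/(4πt·(n_e·A·C_max)²).
n_e·A·C_max = 0.26 × 12.2 × 0.0476 = 0.1510 kg/m.
D = 0.701²/(4π × 80.2 × 0.1510²) = 0.0214 m²/day.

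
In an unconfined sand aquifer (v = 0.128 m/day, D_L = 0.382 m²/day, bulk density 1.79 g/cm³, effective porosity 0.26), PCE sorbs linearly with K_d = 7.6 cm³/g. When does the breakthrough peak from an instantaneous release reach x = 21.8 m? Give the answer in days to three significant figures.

Retardation factor R = 1 + ρ_b·K_d/n = 1 + 1.79 × 7.6/0.26 = 53.32.
Sorption retards both mechanisms: v_R = v/R = 0.002401 m/day, D_R = D/R = 0.007164 m²/day.
Peak time from v_R²t² + 2D_R t − x² = 0: t = (√(D_R² + v_R²x²) − D_R)/v_R².
√(D_R² + v_R²x²) = √(0.007164² + 0.002401² × 21.8²) = 0.05283; v_R² = 5.765e-06.
t = (0.05283 − 0.007164)/5.765e-06 = 7920 days.

7920 days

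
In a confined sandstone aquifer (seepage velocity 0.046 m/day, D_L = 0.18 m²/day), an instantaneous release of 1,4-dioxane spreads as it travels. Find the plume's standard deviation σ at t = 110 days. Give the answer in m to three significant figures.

6.29 m

Dispersive spreading gives a Gaussian with σ² = 2Dt; advection only shifts the center.
σ = √(2 × 0.18 × 110) = 6.29 m.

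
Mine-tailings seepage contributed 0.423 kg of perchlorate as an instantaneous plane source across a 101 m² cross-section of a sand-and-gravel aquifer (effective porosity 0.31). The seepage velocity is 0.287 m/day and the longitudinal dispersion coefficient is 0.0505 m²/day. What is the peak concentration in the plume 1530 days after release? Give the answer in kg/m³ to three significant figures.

0.000434 kg/m³

The peak of an instantaneous 1D plume sits at x = vt; there the Gaussian factor is 1 and C_max = M/(n_e·A·√(4πDt)), where n_e·A is the pore area the mass is dissolved in.
√(4πDt) = √(4π × 0.0505 × 1530) = 31.16 m, so C_max = 0.423/(0.31 × 101 × 31.16) = 0.000434 kg/m³.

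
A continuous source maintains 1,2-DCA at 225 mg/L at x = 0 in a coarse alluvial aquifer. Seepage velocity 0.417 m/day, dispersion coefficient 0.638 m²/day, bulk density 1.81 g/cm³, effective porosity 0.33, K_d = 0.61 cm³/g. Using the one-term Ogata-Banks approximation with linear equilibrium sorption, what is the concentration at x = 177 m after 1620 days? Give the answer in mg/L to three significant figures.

36.3 mg/L

Retardation factor R = 1 + ρ_b·K_d/n = 1 + 1.81 × 0.61/0.33 = 4.346.
Sorption retards both mechanisms: v_R = v/R = 0.09595 m/day, D_R = D/R = 0.1468 m²/day.
v_R·t = 0.09595 × 1620 = 155.439 m; 2√(D_R t) = 30.84 m; argument = (177 − 155.439)/30.84 = 0.6991.
C = C₀ × ½·erfc(0.6991) = 225 × 0.1614 = 36.3 mg/L.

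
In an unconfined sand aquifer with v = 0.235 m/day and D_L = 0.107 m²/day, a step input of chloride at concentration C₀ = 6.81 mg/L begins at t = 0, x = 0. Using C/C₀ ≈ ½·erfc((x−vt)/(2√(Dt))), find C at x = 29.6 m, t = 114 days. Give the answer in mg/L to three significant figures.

1.94 mg/L

For a continuous step input, C/C₀ ≈ ½·erfc((x−vt)/(2√(Dt))).
vt = 0.235 × 114 = 26.79 m and 2√(Dt) = 2√(0.107 × 114) = 6.985 m.
Argument (x−vt)/(2√(Dt)) = (29.6 − 26.79)/6.985 = 0.4023; ½·erfc(0.4023) = 0.2847.
C = 6.81 × 0.2847 = 1.94 mg/L.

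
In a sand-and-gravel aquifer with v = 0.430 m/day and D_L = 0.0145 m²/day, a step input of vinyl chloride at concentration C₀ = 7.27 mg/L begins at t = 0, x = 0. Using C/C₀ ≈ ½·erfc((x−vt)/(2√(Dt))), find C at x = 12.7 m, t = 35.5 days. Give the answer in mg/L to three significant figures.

For a continuous step input, C/C₀ ≈ ½·erfc((x−vt)/(2√(Dt))).
vt = 0.430 × 35.5 = 15.265 m and 2√(Dt) = 2√(0.0145 × 35.5) = 1.435 m.
Argument (x−vt)/(2√(Dt)) = (12.7 − 15.265)/1.435 = -1.787; ½·erfc(-1.787) = 0.9943.
C = 7.27 × 0.9943 = 7.23 mg/L.

7.23 mg/L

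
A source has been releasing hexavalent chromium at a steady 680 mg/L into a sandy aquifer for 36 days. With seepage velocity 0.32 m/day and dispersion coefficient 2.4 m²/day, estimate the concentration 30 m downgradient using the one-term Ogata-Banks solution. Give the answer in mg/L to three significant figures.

For a continuous step input, C/C₀ ≈ ½·erfc((x−vt)/(2√(Dt))).
vt = 0.32 × 36 = 11.52 m and 2√(Dt) = 2√(2.4 × 36) = 18.59 m.
Argument (x−vt)/(2√(Dt)) = (30 − 11.52)/18.59 = 0.9941; ½·erfc(0.9941) = 0.07988.
C = 680 × 0.07988 = 54.3 mg/L.

54.3 mg/L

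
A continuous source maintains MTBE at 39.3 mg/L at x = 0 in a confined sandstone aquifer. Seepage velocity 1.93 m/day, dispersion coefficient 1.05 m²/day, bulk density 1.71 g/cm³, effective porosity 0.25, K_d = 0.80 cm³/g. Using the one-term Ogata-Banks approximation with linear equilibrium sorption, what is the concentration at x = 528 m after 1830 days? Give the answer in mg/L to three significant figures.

Retardation factor R = 1 + ρ_b·K_d/n = 1 + 1.71 × 0.80/0.25 = 6.472.
Sorption retards both mechanisms: v_R = v/R = 0.2982 m/day, D_R = D/R = 0.1622 m²/day.
v_R·t = 0.2982 × 1830 = 545.706 m; 2√(D_R t) = 34.46 m; argument = (528 − 545.706)/34.46 = -0.5138.
C = C₀ × ½·erfc(-0.5138) = 39.3 × 0.7663 = 30.1 mg/L.

30.1 mg/L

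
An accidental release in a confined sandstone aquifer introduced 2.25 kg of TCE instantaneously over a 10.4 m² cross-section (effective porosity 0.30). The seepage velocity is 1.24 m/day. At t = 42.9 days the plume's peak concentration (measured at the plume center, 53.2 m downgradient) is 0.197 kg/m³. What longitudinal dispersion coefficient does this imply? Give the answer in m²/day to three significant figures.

0.0249 m²/day

At the plume center C_max = M/(n_e·A·√(4πDt)), so D = M²/(4πt·(n_e·A·C_max)²).
n_e·A·C_max = 0.30 × 10.4 × 0.197 = 0.6146 kg/m.
D = 2.25²/(4π × 42.9 × 0.6146²) = 0.0249 m²/day.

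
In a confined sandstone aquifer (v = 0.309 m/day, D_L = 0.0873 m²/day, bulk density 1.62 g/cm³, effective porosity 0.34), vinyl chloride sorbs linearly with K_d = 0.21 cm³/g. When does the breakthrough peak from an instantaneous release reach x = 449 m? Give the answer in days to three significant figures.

Retardation factor R = 1 + ρ_b·K_d/n = 1 + 1.62 × 0.21/0.34 = 2.001.
Sorption retards both mechanisms: v_R = v/R = 0.1544 m/day, D_R = D/R = 0.04363 m²/day.
Peak time from v_R²t² + 2D_R t − x² = 0: t = (√(D_R² + v_R²x²) − D_R)/v_R².
√(D_R² + v_R²x²) = √(0.04363² + 0.1544² × 449²) = 69.33; v_R² = 0.02384.
t = (69.33 − 0.04363)/0.02384 = 2910 days.

2910 days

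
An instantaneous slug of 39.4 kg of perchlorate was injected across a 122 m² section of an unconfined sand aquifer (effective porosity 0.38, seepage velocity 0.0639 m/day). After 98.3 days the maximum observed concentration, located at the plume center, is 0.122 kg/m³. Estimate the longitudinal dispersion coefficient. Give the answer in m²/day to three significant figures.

0.0393 m²/day

At the plume center C_max = M/(n_e·A·√(4πDt)), so D = M²/(4πt·(n_e·A·C_max)²).
n_e·A·C_max = 0.38 × 122 × 0.122 = 5.656 kg/m.
D = 39.4²/(4π × 98.3 × 5.656²) = 0.0393 m²/day.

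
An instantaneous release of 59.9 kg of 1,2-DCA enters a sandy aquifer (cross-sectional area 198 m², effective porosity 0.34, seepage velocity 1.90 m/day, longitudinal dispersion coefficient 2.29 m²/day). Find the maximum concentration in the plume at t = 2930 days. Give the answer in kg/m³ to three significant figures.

0.00306 kg/m³

The peak of an instantaneous 1D plume sits at x = vt; there the Gaussian factor is 1 and C_max = M/(n_e·A·√(4πDt)), where n_e·A is the pore area the mass is dissolved in.
√(4πDt) = √(4π × 2.29 × 2930) = 290.4 m, so C_max = 59.9/(0.34 × 198 × 290.4) = 0.00306 kg/m³.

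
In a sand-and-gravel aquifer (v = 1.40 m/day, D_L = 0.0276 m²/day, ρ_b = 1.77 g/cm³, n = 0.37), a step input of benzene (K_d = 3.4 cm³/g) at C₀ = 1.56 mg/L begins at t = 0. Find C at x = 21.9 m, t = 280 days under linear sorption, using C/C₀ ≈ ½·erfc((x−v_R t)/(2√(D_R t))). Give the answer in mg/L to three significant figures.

1.25 mg/L

Retardation factor R = 1 + ρ_b·K_d/n = 1 + 1.77 × 3.4/0.37 = 17.26.
Sorption retards both mechanisms: v_R = v/R = 0.08111 m/day, D_R = D/R = 0.001599 m²/day.
v_R·t = 0.08111 × 280 = 22.7108 m; 2√(D_R t) = 1.338 m; argument = (21.9 − 22.7108)/1.338 = -0.6060.
C = C₀ × ½·erfc(-0.6060) = 1.56 × 0.8043 = 1.25 mg/L.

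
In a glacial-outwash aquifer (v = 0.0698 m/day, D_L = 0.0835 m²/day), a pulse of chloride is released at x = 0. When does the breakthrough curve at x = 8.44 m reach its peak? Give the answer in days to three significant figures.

For the 1D instantaneous-source solution, setting ∂C/∂t = 0 at fixed x gives v²t² + 2Dt − x² = 0, so t = (√(D² + v²x²) − D)/v².
√(D² + v²x²) = √(0.0835² + 0.0698² × 8.44²) = 0.5950; v² = 0.00487204.
t = (0.5950 − 0.0835)/0.00487204 = 105 days (vs. the pure-advection estimate x/v = 121 d).

105 days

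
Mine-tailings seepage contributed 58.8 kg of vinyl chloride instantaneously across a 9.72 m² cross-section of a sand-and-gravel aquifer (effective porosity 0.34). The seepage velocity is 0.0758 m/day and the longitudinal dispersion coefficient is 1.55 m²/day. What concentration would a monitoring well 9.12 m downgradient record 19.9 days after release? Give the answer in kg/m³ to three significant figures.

0.565 kg/m³

For an instantaneous plane source, C(x,t) = M/(n_e·A·√(4πDt)) · exp(−(x−vt)²/(4Dt)), with n_e·A the pore (flow) area.
Plume center vt = 0.0758 × 19.9 = 1.50842 m, so the well at 9.12 m is 7.61158 m downgradient of the peak.
√(4πDt) = 19.69 m, giving peak height M/(n_e·A·√(4πDt)) = 58.8/(0.34 × 9.72 × 19.69) = 0.9036 kg/m³.
(x−vt)²/(4Dt) = (7.61158)²/(4 × 1.55 × 19.9) = 0.4696; exp(−0.4696) = 0.6253.
C = 0.9036 × 0.6253 = 0.565 kg/m³.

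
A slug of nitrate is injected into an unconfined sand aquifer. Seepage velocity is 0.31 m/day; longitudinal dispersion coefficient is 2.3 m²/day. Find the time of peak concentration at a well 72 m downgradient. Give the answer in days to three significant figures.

210 days

For the 1D instantaneous-source solution, setting ∂C/∂t = 0 at fixed x gives v²t² + 2Dt − x² = 0, so t = (√(D² + v²x²) − D)/v².
√(D² + v²x²) = √(2.3² + 0.31² × 72²) = 22.44; v² = 0.0961.
t = (22.44 − 2.3)/0.0961 = 210 days (vs. the pure-advection estimate x/v = 232 d).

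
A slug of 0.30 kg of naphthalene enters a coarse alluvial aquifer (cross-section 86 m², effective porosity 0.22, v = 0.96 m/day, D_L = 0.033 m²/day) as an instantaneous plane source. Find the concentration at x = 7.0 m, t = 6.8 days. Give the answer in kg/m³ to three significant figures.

0.00737 kg/m³

For an instantaneous plane source, C(x,t) = M/(n_e·A·√(4πDt)) · exp(−(x−vt)²/(4Dt)), with n_e·A the pore (flow) area.
Plume center vt = 0.96 × 6.8 = 6.528 m, so the well at 7.0 m is 0.472 m downgradient of the peak.
√(4πDt) = 1.679 m, giving peak height M/(n_e·A·√(4πDt)) = 0.30/(0.22 × 86 × 1.679) = 0.009444 kg/m³.
(x−vt)²/(4Dt) = (0.472)²/(4 × 0.033 × 6.8) = 0.2482; exp(−0.2482) = 0.7802.
C = 0.009444 × 0.7802 = 0.00737 kg/m³.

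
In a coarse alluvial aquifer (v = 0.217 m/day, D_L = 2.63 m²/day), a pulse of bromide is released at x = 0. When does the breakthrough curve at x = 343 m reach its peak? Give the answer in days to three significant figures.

For the 1D instantaneous-source solution, setting ∂C/∂t = 0 at fixed x gives v²t² + 2Dt − x² = 0, so t = (√(D² + v²x²) − D)/v².
√(D² + v²x²) = √(2.63² + 0.217² × 343²) = 74.48; v² = 0.047089.
t = (74.48 − 2.63)/0.047089 = 1530 days (vs. the pure-advection estimate x/v = 1580 d).

1530 days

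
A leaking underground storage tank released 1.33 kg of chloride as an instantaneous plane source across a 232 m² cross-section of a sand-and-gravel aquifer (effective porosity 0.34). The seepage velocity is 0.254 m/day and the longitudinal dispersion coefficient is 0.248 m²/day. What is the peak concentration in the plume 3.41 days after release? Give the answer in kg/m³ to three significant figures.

0.00517 kg/m³

The peak of an instantaneous 1D plume sits at x = vt; there the Gaussian factor is 1 and C_max = M/(n_e·A·√(4πDt)), where n_e·A is the pore area the mass is dissolved in.
√(4πDt) = √(4π × 0.248 × 3.41) = 3.260 m, so C_max = 1.33/(0.34 × 232 × 3.260) = 0.00517 kg/m³.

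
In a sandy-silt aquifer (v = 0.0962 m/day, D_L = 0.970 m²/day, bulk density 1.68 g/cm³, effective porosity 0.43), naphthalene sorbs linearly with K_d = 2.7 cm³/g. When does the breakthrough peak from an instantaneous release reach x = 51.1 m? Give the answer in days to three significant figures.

Retardation factor R = 1 + ρ_b·K_d/n = 1 + 1.68 × 2.7/0.43 = 11.55.
Sorption retards both mechanisms: v_R = v/R = 0.008329 m/day, D_R = D/R = 0.08398 m²/day.
Peak time from v_R²t² + 2D_R t − x² = 0: t = (√(D_R² + v_R²x²) − D_R)/v_R².
√(D_R² + v_R²x²) = √(0.08398² + 0.008329² × 51.1²) = 0.4338; v_R² = 6.937e-05.
t = (0.4338 − 0.08398)/6.937e-05 = 5040 days.

5040 days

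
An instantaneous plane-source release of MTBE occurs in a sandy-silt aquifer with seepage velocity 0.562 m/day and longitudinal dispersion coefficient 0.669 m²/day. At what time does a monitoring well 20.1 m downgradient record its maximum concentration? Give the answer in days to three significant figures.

33.7 days

For the 1D instantaneous-source solution, setting ∂C/∂t = 0 at fixed x gives v²t² + 2Dt − x² = 0, so t = (√(D² + v²x²) − D)/v².
√(D² + v²x²) = √(0.669² + 0.562² × 20.1²) = 11.32; v² = 0.315844.
t = (11.32 − 0.669)/0.315844 = 33.7 days (vs. the pure-advection estimate x/v = 35.8 d).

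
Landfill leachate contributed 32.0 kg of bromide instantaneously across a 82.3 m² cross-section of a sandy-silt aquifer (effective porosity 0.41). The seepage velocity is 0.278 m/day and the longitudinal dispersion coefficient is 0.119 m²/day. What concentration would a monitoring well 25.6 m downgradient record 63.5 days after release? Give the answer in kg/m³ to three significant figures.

0.0120 kg/m³

For an instantaneous plane source, C(x,t) = M/(n_e·A·√(4πDt)) · exp(−(x−vt)²/(4Dt)), with n_e·A the pore (flow) area.
Plume center vt = 0.278 × 63.5 = 17.653 m, so the well at 25.6 m is 7.947 m downgradient of the peak.
√(4πDt) = 9.745 m, giving peak height M/(n_e·A·√(4πDt)) = 32.0/(0.41 × 82.3 × 9.745) = 0.09732 kg/m³.
(x−vt)²/(4Dt) = (7.947)²/(4 × 0.119 × 63.5) = 2.089; exp(−2.089) = 0.1238.
C = 0.09732 × 0.1238 = 0.0120 kg/m³.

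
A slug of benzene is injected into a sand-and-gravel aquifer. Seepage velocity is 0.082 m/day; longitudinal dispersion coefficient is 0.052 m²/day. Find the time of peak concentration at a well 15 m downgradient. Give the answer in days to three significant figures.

For the 1D instantaneous-source solution, setting ∂C/∂t = 0 at fixed x gives v²t² + 2Dt − x² = 0, so t = (√(D² + v²x²) − D)/v².
√(D² + v²x²) = √(0.052² + 0.082² × 15²) = 1.231; v² = 0.006724.
t = (1.231 − 0.052)/0.006724 = 175 days (vs. the pure-advection estimate x/v = 183 d).

175 days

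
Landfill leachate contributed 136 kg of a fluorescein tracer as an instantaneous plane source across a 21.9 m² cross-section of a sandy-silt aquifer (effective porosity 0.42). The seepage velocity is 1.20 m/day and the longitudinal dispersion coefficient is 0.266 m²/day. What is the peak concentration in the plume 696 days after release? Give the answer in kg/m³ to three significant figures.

0.307 kg/m³

The peak of an instantaneous 1D plume sits at x = vt; there the Gaussian factor is 1 and C_max = M/(n_e·A·√(4πDt)), where n_e·A is the pore area the mass is dissolved in.
√(4πDt) = √(4π × 0.266 × 696) = 48.23 m, so C_max = 136/(0.42 × 21.9 × 48.23) = 0.307 kg/m³.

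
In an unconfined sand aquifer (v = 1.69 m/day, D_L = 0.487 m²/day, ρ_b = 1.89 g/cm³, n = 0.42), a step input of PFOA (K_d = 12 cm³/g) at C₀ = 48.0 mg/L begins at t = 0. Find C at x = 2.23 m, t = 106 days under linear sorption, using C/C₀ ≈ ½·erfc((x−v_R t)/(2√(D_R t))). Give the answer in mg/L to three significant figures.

Retardation factor R = 1 + ρ_b·K_d/n = 1 + 1.89 × 12/0.42 = 55.00.
Sorption retards both mechanisms: v_R = v/R = 0.03073 m/day, D_R = D/R = 0.008855 m²/day.
v_R·t = 0.03073 × 106 = 3.25738 m; 2√(D_R t) = 1.938 m; argument = (2.23 − 3.25738)/1.938 = -0.5301.
C = C₀ × ½·erfc(-0.5301) = 48.0 × 0.7733 = 37.1 mg/L.

37.1 mg/L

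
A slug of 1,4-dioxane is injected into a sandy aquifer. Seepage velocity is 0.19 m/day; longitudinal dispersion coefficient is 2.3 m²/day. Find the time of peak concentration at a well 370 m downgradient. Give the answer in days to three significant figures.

For the 1D instantaneous-source solution, setting ∂C/∂t = 0 at fixed x gives v²t² + 2Dt − x² = 0, so t = (√(D² + v²x²) − D)/v².
√(D² + v²x²) = √(2.3² + 0.19² × 370²) = 70.34; v² = 0.0361.
t = (70.34 − 2.3)/0.0361 = 1880 days (vs. the pure-advection estimate x/v = 1950 d).

1880 days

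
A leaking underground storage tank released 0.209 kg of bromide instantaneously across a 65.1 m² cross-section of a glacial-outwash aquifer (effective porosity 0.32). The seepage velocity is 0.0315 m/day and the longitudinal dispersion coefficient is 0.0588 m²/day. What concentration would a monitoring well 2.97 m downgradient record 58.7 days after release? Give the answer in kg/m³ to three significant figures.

For an instantaneous plane source, C(x,t) = M/(n_e·A·√(4πDt)) · exp(−(x−vt)²/(4Dt)), with n_e·A the pore (flow) area.
Plume center vt = 0.0315 × 58.7 = 1.84905 m, so the well at 2.97 m is 1.12095 m downgradient of the peak.
√(4πDt) = 6.586 m, giving peak height M/(n_e·A·√(4πDt)) = 0.209/(0.32 × 65.1 × 6.586) = 0.001523 kg/m³.
(x−vt)²/(4Dt) = (1.12095)²/(4 × 0.0588 × 58.7) = 0.09101; exp(−0.09101) = 0.9130.
C = 0.001523 × 0.9130 = 0.00139 kg/m³.

0.00139 kg/m³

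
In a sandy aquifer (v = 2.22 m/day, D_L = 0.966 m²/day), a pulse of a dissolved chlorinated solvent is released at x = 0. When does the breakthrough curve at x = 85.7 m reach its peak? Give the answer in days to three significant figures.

38.4 days

For the 1D instantaneous-source solution, setting ∂C/∂t = 0 at fixed x gives v²t² + 2Dt − x² = 0, so t = (√(D² + v²x²) − D)/v².
√(D² + v²x²) = √(0.966² + 2.22² × 85.7²) = 190.3; v² = 4.9284.
t = (190.3 − 0.966)/4.9284 = 38.4 days (vs. the pure-advection estimate x/v = 38.6 d).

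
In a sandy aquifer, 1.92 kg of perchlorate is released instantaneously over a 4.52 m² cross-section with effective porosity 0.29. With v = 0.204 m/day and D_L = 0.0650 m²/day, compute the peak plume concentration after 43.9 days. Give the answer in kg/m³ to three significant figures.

The peak of an instantaneous 1D plume sits at x = vt; there the Gaussian factor is 1 and C_max = M/(n_e·A·√(4πDt)), where n_e·A is the pore area the mass is dissolved in.
√(4πDt) = √(4π × 0.0650 × 43.9) = 5.988 m, so C_max = 1.92/(0.29 × 4.52 × 5.988) = 0.245 kg/m³.

0.245 kg/m³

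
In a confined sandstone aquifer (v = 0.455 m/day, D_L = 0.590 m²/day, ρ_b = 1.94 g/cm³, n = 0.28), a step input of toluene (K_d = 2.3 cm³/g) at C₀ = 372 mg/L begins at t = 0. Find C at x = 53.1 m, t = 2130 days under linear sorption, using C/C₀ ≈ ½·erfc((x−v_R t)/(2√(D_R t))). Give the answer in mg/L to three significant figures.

235 mg/L

Retardation factor R = 1 + ρ_b·K_d/n = 1 + 1.94 × 2.3/0.28 = 16.94.
Sorption retards both mechanisms: v_R = v/R = 0.02686 m/day, D_R = D/R = 0.03483 m²/day.
v_R·t = 0.02686 × 2130 = 57.2118 m; 2√(D_R t) = 17.23 m; argument = (53.1 − 57.2118)/17.23 = -0.2386.
C = C₀ × ½·erfc(-0.2386) = 372 × 0.6321 = 235 mg/L.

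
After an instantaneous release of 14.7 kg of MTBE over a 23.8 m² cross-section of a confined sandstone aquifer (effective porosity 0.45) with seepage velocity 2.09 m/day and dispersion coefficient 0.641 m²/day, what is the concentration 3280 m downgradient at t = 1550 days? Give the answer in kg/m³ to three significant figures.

0.00813 kg/m³

For an instantaneous plane source, C(x,t) = M/(n_e·A·√(4πDt)) · exp(−(x−vt)²/(4Dt)), with n_e·A the pore (flow) area.
Plume center vt = 2.09 × 1550 = 3239.5 m, so the well at 3280 m is 40.5 m downgradient of the peak.
√(4πDt) = 111.7 m, giving peak height M/(n_e·A·√(4πDt)) = 14.7/(0.45 × 23.8 × 111.7) = 0.01229 kg/m³.
(x−vt)²/(4Dt) = (40.5)²/(4 × 0.641 × 1550) = 0.4127; exp(−0.4127) = 0.6619.
C = 0.01229 × 0.6619 = 0.00813 kg/m³.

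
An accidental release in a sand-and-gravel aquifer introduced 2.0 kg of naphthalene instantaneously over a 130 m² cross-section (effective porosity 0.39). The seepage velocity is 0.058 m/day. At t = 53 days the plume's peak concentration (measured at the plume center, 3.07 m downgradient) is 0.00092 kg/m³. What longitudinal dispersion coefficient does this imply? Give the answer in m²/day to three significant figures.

2.76 m²/day

At the plume center C_max = M/(n_e·A·√(4πDt)), so D = M²/(4πt·(n_e·A·C_max)²).
n_e·A·C_max = 0.39 × 130 × 0.00092 = 0.04664 kg/m.
D = 2.0²/(4π × 53 × 0.04664²) = 2.76 m²/day.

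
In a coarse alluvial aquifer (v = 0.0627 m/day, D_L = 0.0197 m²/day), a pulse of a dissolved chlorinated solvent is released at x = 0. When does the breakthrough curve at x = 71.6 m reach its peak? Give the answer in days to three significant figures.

1140 days

For the 1D instantaneous-source solution, setting ∂C/∂t = 0 at fixed x gives v²t² + 2Dt − x² = 0, so t = (√(D² + v²x²) − D)/v².
√(D² + v²x²) = √(0.0197² + 0.0627² × 71.6²) = 4.489; v² = 0.00393129.
t = (4.489 − 0.0197)/0.00393129 = 1140 days (vs. the pure-advection estimate x/v = 1140 d).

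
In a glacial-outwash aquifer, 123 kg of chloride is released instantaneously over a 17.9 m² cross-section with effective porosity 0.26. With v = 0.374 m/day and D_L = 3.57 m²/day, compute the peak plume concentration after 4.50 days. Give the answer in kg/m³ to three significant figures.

1.86 kg/m³

The peak of an instantaneous 1D plume sits at x = vt; there the Gaussian factor is 1 and C_max = M/(n_e·A·√(4πDt)), where n_e·A is the pore area the mass is dissolved in.
√(4πDt) = √(4π × 3.57 × 4.50) = 14.21 m, so C_max = 123/(0.26 × 17.9 × 14.21) = 1.86 kg/m³.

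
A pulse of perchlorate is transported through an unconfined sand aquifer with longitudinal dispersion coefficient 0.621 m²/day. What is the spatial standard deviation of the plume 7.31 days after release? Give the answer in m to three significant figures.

Dispersive spreading gives a Gaussian with σ² = 2Dt; advection only shifts the center.
σ = √(2 × 0.621 × 7.31) = 3.01 m.

3.01 m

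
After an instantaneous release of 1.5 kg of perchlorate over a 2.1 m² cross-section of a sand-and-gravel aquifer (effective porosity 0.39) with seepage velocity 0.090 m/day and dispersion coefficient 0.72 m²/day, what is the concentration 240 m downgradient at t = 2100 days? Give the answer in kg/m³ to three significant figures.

For an instantaneous plane source, C(x,t) = M/(n_e·A·√(4πDt)) · exp(−(x−vt)²/(4Dt)), with n_e·A the pore (flow) area.
Plume center vt = 0.090 × 2100 = 189 m, so the well at 240 m is 51 m downgradient of the peak.
√(4πDt) = 137.8 m, giving peak height M/(n_e·A·√(4πDt)) = 1.5/(0.39 × 2.1 × 137.8) = 0.01329 kg/m³.
(x−vt)²/(4Dt) = (51)²/(4 × 0.72 × 2100) = 0.4301; exp(−0.4301) = 0.6504.
C = 0.01329 × 0.6504 = 0.00864 kg/m³.

0.00864 kg/m³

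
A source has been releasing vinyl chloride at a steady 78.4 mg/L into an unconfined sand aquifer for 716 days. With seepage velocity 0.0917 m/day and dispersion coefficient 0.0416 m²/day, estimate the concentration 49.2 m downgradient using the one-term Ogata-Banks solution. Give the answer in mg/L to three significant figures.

For a continuous step input, C/C₀ ≈ ½·erfc((x−vt)/(2√(Dt))).
vt = 0.0917 × 716 = 65.6572 m and 2√(Dt) = 2√(0.0416 × 716) = 10.92 m.
Argument (x−vt)/(2√(Dt)) = (49.2 − 65.6572)/10.92 = -1.507; ½·erfc(-1.507) = 0.9835.
C = 78.4 × 0.9835 = 77.1 mg/L.

77.1 mg/L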